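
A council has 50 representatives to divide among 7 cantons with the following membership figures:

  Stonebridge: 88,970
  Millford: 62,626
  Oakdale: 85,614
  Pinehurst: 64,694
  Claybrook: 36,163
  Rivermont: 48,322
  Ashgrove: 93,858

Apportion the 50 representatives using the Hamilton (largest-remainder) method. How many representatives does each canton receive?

Standard divisor: 480247 ÷ 50 ≈ 9604.94.
Standard quotas: Stonebridge 9.2629, Millford 6.5202, Oakdale 8.9135, Pinehurst 6.7355, Claybrook 3.7650, Rivermont 5.0310, Ashgrove 9.7718.
Lower quotas: Stonebridge 9, Millford 6, Oakdale 8, Pinehurst 6, Claybrook 3, Rivermont 5, Ashgrove 9 (sum 46, leaving 4 seats).
Remainders in descending order: Oakdale 0.9135, Ashgrove 0.7718, Claybrook 0.7650, Pinehurst 0.7355, Millford 0.5202, Stonebridge 0.2629, Rivermont 0.0310.
Largest remainders: Oakdale, Ashgrove, Claybrook, Pinehurst receive the extra seats.

Stonebridge 9; Millford 6; Oakdale 9; Pinehurst 7; Claybrook 4; Rivermont 5; Ashgrove 10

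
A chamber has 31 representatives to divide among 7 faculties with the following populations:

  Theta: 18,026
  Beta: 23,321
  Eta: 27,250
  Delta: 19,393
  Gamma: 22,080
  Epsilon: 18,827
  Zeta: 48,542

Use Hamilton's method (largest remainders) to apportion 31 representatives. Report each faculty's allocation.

The standard divisor is 177439/31 ≈ 5723.839.
Standard quotas: Theta 3.1493, Beta 4.0744, Eta 4.7608, Delta 3.3881, Gamma 3.8576, Epsilon 3.2892, Zeta 8.4807.
Lower quotas: Theta 3, Beta 4, Eta 4, Delta 3, Gamma 3, Epsilon 3, Zeta 8 (sum 28, leaving 3 seats).
Remainders in descending order: Gamma 0.8576, Eta 0.7608, Zeta 0.4807, Delta 0.3881, Epsilon 0.2892, Theta 0.1493, Beta 0.0744.
Largest remainders: Gamma, Eta, Zeta receive the extra seats.

Theta=3, Beta=4, Eta=5, Delta=3, Gamma=4, Epsilon=3, Zeta=9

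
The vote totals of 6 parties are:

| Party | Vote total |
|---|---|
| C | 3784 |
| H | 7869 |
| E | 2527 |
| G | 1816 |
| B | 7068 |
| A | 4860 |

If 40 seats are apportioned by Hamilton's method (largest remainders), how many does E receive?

4

The standard divisor is 27924/40 ≈ 698.1.
Standard quotas: C 5.4204, H 11.2720, E 3.6198, G 2.6013, B 10.1246, A 6.9618.
Lower quotas: C 5, H 11, E 3, G 2, B 10, A 6 (sum 37, leaving 3 seats).
Remainders in descending order: A 0.9618, E 0.6198, G 0.6013, C 0.4204, H 0.2720, B 0.1246.
Largest remainders: A, E, G receive the extra seats.
E receives 4.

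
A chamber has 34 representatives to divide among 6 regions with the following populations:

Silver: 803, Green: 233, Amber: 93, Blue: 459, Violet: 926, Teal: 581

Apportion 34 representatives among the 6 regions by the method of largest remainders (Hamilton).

Silver 9; Green 3; Amber 1; Blue 5; Violet 10; Teal 6

Standard divisor: 3095 ÷ 34 ≈ 91.029.
Standard quotas: Silver 8.821, Green 2.560, Amber 1.022, Blue 5.042, Violet 10.173, Teal 6.383.
Lower quotas: Silver 8, Green 2, Amber 1, Blue 5, Violet 10, Teal 6 (sum 32, leaving 2 seats).
Remainders in descending order: Silver 0.821, Green 0.560, Teal 0.383, Violet 0.173, Blue 0.042, Amber 0.022.
Largest remainders: Silver, Green receive the extra seats.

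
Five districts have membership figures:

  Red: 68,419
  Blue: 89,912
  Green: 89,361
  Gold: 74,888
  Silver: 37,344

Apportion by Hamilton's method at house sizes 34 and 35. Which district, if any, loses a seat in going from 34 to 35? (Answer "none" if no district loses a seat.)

Silver

At 34 seats: Red 6, Blue 9, Green 8, Gold 7, Silver 4.
At 35 seats: Red 7, Blue 9, Green 9, Gold 7, Silver 3.
Silver drops from 4 to 3.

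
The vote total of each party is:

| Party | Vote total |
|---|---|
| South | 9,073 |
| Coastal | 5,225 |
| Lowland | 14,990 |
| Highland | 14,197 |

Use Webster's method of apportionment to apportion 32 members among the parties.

Standard divisor 43485/32 ≈ 1358.906; standard quotas: South 6.677, Coastal 3.845, Lowland 11.031, Highland 10.447.
Rounding to the nearest integer gives South 7, Coastal 4, Lowland 11, Highland 10 — total 32, matching the house size, so no adjustment is needed.

South 7; Coastal 4; Lowland 11; Highland 10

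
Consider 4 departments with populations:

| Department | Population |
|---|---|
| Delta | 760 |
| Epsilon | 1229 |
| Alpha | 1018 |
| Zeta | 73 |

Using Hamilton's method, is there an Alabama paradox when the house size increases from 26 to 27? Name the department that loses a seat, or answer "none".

At 26 seats: Delta 6, Epsilon 10, Alpha 9, Zeta 1.
At 27 seats: Delta 7, Epsilon 11, Alpha 9, Zeta 0.
Zeta drops from 1 to 0.

Zeta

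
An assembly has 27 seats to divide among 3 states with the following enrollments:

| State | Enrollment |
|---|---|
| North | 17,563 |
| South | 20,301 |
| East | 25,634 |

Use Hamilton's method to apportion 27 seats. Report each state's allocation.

Total 63498; standard divisor 63498/27 ≈ 2351.778.
Standard quotas: North 7.4680, South 8.6322, East 10.8998.
Lower quotas: North 7, South 8, East 10 (sum 25, leaving 2 seats).
Remainders in descending order: East 0.8998, South 0.6322, North 0.4680.
The surplus seats go to East, South.

North: 7; South: 9; East: 11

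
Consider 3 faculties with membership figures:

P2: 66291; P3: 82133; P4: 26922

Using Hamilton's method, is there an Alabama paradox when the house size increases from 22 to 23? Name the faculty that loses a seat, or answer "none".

P4

At 22 seats: P2 8, P3 10, P4 4.
At 23 seats: P2 9, P3 11, P4 3.
P4 drops from 4 to 3.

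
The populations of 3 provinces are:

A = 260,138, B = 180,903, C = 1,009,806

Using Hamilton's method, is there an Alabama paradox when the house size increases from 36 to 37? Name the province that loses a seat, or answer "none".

B

At 36 seats: A 6, B 5, C 25.
At 37 seats: A 7, B 4, C 26.
B drops from 5 to 4.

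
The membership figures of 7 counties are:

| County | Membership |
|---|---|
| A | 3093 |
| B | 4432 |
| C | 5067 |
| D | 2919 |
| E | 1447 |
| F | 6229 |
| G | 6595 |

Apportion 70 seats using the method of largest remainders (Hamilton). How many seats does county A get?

Standard divisor: 29782 ÷ 70 ≈ 425.457.
Standard quotas: A 7.2698, B 10.4170, C 11.9095, D 6.8609, E 3.4010, F 14.6407, G 15.5010.
Lower quotas: A 7, B 10, C 11, D 6, E 3, F 14, G 15 (sum 66, leaving 4 seats).
Remainders in descending order: C 0.9095, D 0.8609, F 0.6407, G 0.5010, B 0.4170, E 0.4010, A 0.2698.
The surplus seats go to C, D, F, G.
A receives 7.

7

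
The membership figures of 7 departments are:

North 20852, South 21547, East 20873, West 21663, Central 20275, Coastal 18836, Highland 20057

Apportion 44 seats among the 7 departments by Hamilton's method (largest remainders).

Standard divisor: 144103 ÷ 44 ≈ 3275.068.
Standard quotas: North 6.3669, South 6.5791, East 6.3733, West 6.6145, Central 6.1907, Coastal 5.7513, Highland 6.1241.
Lower quotas: North 6, South 6, East 6, West 6, Central 6, Coastal 5, Highland 6 (sum 41, leaving 3 seats).
Remainders in descending order: Coastal 0.7513, West 0.6145, South 0.5791, East 0.3733, North 0.3669, Central 0.1907, Highland 0.1241.
Largest remainders: Coastal, West, South receive the extra seats.

North 6; South 7; East 6; West 7; Central 6; Coastal 6; Highland 6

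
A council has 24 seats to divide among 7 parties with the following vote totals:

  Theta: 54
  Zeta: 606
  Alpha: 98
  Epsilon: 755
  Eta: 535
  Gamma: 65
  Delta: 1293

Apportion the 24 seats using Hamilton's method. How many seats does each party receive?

Standard divisor: 3406 ÷ 24 ≈ 141.917.
Standard quotas: Theta 0.381, Zeta 4.270, Alpha 0.691, Epsilon 5.320, Eta 3.770, Gamma 0.458, Delta 9.111.
Lower quotas: Theta 0, Zeta 4, Alpha 0, Epsilon 5, Eta 3, Gamma 0, Delta 9 (sum 21, leaving 3 seats).
Remainders in descending order: Eta 0.770, Alpha 0.691, Gamma 0.458, Theta 0.381, Epsilon 0.320, Zeta 0.270, Delta 0.111.
Largest remainders: Eta, Alpha, Gamma receive the extra seats.

Theta: 0, Zeta: 4, Alpha: 1, Epsilon: 5, Eta: 4, Gamma: 1, Delta: 9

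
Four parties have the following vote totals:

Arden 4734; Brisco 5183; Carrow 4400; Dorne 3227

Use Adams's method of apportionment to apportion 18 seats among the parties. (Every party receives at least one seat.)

Arden 5, Brisco 5, Carrow 5, Dorne 3

Standard divisor 17544/18 ≈ 974.667; standard quotas: Arden 4.857, Brisco 5.318, Carrow 4.514, Dorne 3.311.
Rounding up gives 5, 6, 5, 4 = 20 seats, so the divisor must be adjusted.
With modified divisor 1090: modified quotas Arden 4.343, Brisco 4.755, Carrow 4.037, Dorne 2.961.
Rounding up: Arden 5, Brisco 5, Carrow 5, Dorne 3 (total 18).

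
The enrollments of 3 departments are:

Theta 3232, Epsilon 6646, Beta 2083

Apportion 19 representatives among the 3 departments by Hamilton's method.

Theta 5, Epsilon 11, Beta 3

The standard divisor is 11961/19 ≈ 629.526.
Standard quotas: Theta 5.1340, Epsilon 10.5571, Beta 3.3088.
Lower quotas: Theta 5, Epsilon 10, Beta 3 (sum 18, leaving 1 seat).
Remainders in descending order: Epsilon 0.5571, Beta 0.3088, Theta 0.1340.
The surplus seat goes to Epsilon.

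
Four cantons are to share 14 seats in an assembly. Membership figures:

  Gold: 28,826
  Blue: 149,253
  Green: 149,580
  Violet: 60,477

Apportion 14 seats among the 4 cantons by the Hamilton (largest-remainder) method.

The standard divisor is 388136/14 = 27724.
Standard quotas: Gold 1.0397, Blue 5.3835, Green 5.3953, Violet 2.1814.
Lower quotas: Gold 1, Blue 5, Green 5, Violet 2 (sum 13, leaving 1 seat).
Remainders in descending order: Green 0.3953, Blue 0.3835, Violet 0.1814, Gold 0.0397.
The surplus seat goes to Green.

Gold: 1; Blue: 5; Green: 6; Violet: 2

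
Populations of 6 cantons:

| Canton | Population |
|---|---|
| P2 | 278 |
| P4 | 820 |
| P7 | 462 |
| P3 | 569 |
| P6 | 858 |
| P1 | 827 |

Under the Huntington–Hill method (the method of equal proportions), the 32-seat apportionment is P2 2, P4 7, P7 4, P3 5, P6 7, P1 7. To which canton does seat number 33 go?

P6

Priority for the next seat is population ÷ (√(s·(s+1))).
Priorities: P2 113.493, P4 109.577, P7 103.306, P3 103.885, P6 114.655, P1 110.513.
Highest priority: P6.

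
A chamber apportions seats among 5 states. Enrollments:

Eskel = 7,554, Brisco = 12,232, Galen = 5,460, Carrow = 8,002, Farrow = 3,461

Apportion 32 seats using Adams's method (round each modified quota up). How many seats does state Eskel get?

7

Standard divisor 36709/32 ≈ 1147.156; standard quotas: Eskel 6.585, Brisco 10.663, Galen 4.760, Carrow 6.976, Farrow 3.017.
Rounding up gives 7, 11, 5, 7, 4 = 34 seats, so the divisor must be adjusted.
With modified divisor 1240: modified quotas Eskel 6.092, Brisco 9.865, Galen 4.403, Carrow 6.453, Farrow 2.791.
Rounding up: Eskel 7, Brisco 10, Galen 5, Carrow 7, Farrow 3 (total 32).
Eskel receives 7.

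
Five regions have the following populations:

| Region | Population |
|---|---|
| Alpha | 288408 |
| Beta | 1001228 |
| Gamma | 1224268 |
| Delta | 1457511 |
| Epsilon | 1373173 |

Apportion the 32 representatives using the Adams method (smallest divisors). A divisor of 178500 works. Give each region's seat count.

With modified divisor 178500: modified quotas Alpha 1.616, Beta 5.609, Gamma 6.859, Delta 8.165, Epsilon 7.693.
Rounding up: Alpha 2, Beta 6, Gamma 7, Delta 9, Epsilon 8 (total 32).

Alpha=2, Beta=6, Gamma=7, Delta=9, Epsilon=8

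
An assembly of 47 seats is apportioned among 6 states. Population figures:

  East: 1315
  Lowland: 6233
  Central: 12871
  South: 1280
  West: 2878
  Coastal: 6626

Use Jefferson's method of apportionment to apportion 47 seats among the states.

Standard divisor 31203/47 ≈ 663.894; standard quotas: East 1.981, Lowland 9.389, Central 19.387, South 1.928, West 4.335, Coastal 9.981.
Rounding down gives 1, 9, 19, 1, 4, 9 = 43 seats, so the divisor must be adjusted.
With modified divisor 630: modified quotas East 2.087, Lowland 9.894, Central 20.430, South 2.032, West 4.568, Coastal 10.517.
Rounding down: East 2, Lowland 9, Central 20, South 2, West 4, Coastal 10 (total 47).

East=2; Lowland=9; Central=20; South=2; West=4; Coastal=10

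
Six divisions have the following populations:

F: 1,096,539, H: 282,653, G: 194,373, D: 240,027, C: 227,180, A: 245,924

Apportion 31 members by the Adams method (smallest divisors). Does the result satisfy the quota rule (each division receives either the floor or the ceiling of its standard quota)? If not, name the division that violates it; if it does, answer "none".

Standard quotas: F 14.865, H 3.832, G 2.635, D 3.254, C 3.080, A 3.334.
Adams allocation: F 14, H 4, G 3, D 3, C 3, A 4.
Every allocation lies between the lower and upper quota.

none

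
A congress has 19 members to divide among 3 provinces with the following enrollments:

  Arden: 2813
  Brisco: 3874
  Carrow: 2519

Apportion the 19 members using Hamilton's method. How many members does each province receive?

Arden: 6, Brisco: 8, Carrow: 5

Total 9206; standard divisor 9206/19 ≈ 484.526.
Standard quotas: Arden 5.806, Brisco 7.995, Carrow 5.199.
Lower quotas: Arden 5, Brisco 7, Carrow 5 (sum 17, leaving 2 seats).
Remainders in descending order: Brisco 0.995, Arden 0.806, Carrow 0.199.
Largest remainders: Brisco, Arden receive the extra seats.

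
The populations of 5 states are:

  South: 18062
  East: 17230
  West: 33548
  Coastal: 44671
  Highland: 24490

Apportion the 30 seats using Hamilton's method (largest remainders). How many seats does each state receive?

South: 4, East: 4, West: 7, Coastal: 10, Highland: 5

Total 138001; standard divisor 138001/30 ≈ 4600.033.
Standard quotas: South 3.9265, East 3.7456, West 7.2930, Coastal 9.7110, Highland 5.3239.
Lower quotas: South 3, East 3, West 7, Coastal 9, Highland 5 (sum 27, leaving 3 seats).
Remainders in descending order: South 0.9265, East 0.7456, Coastal 0.7110, Highland 0.3239, West 0.2930.
The surplus seats go to South, East, Coastal.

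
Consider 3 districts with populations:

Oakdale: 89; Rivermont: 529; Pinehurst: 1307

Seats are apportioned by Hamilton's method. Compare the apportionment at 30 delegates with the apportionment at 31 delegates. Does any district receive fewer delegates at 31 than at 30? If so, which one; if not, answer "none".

At 30 seats: Oakdale 2, Rivermont 8, Pinehurst 20.
At 31 seats: Oakdale 1, Rivermont 9, Pinehurst 21.
Oakdale drops from 2 to 1.

Oakdale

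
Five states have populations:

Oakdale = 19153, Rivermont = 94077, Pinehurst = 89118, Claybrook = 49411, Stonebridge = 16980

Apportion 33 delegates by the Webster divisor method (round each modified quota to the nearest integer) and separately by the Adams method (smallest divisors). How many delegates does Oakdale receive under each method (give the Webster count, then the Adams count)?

2 and 3

Webster: Oakdale 2, Rivermont 12, Pinehurst 11, Claybrook 6, Stonebridge 2.
Adams: Oakdale 3, Rivermont 11, Pinehurst 11, Claybrook 6, Stonebridge 2.
Oakdale gets 2 under Webster and 3 under Adams.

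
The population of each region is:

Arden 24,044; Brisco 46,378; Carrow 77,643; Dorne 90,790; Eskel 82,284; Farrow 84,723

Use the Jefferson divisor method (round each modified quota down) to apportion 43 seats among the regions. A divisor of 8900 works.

Arden: 2, Brisco: 5, Carrow: 8, Dorne: 10, Eskel: 9, Farrow: 9

With modified divisor 8900: modified quotas Arden 2.702, Brisco 5.211, Carrow 8.724, Dorne 10.201, Eskel 9.245, Farrow 9.519.
Rounding down: Arden 2, Brisco 5, Carrow 8, Dorne 10, Eskel 9, Farrow 9 (total 43).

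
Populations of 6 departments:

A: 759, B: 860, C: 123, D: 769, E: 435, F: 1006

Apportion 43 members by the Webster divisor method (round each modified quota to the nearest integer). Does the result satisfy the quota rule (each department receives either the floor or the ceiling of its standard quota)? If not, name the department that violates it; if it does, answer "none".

none

Standard quotas: A 8.258, B 9.357, C 1.338, D 8.367, E 4.733, F 10.946.
Webster allocation: A 8, B 10, C 1, D 8, E 5, F 11.
Every allocation lies between the lower and upper quota.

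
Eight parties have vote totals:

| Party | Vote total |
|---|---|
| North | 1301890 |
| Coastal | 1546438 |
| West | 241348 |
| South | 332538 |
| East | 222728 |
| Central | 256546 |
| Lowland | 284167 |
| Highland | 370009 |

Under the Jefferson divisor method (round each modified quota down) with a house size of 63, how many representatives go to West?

3

Standard divisor 4555664/63 ≈ 72312.127; standard quotas: North 18.004, Coastal 21.386, West 3.338, South 4.599, East 3.080, Central 3.548, Lowland 3.930, Highland 5.117.
Rounding down gives 18, 21, 3, 4, 3, 3, 3, 5 = 60 seats, so the divisor must be adjusted.
With modified divisor 67900: modified quotas North 19.174, Coastal 22.775, West 3.554, South 4.897, East 3.280, Central 3.778, Lowland 4.185, Highland 5.449.
Rounding down: North 19, Coastal 22, West 3, South 4, East 3, Central 3, Lowland 4, Highland 5 (total 63).
West receives 3.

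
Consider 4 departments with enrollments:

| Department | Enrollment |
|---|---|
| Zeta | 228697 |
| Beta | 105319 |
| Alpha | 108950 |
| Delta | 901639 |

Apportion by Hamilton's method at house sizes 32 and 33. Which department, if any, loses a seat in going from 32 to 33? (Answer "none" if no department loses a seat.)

Beta

At 32 seats: Zeta 5, Beta 3, Alpha 3, Delta 21.
At 33 seats: Zeta 6, Beta 2, Alpha 3, Delta 22.
Beta drops from 3 to 2.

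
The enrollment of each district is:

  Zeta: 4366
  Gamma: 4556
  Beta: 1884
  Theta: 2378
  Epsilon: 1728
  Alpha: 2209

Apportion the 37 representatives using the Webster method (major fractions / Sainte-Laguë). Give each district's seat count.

Zeta=9; Gamma=10; Beta=4; Theta=5; Epsilon=4; Alpha=5

Standard divisor 17121/37 ≈ 462.73; standard quotas: Zeta 9.435, Gamma 9.846, Beta 4.071, Theta 5.139, Epsilon 3.734, Alpha 4.774.
Rounding to the nearest integer gives Zeta 9, Gamma 10, Beta 4, Theta 5, Epsilon 4, Alpha 5 — total 37, matching the house size, so no adjustment is needed.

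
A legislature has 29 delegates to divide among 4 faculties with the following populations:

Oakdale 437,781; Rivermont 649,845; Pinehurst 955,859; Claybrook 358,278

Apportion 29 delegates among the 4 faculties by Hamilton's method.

Total 2401763; standard divisor 2401763/29 ≈ 82819.414.
Standard quotas: Oakdale 5.2860, Rivermont 7.8465, Pinehurst 11.5415, Claybrook 4.3260.
Lower quotas: Oakdale 5, Rivermont 7, Pinehurst 11, Claybrook 4 (sum 27, leaving 2 seats).
Remainders in descending order: Rivermont 0.8465, Pinehurst 0.5415, Claybrook 0.3260, Oakdale 0.2860.
Largest remainders: Rivermont, Pinehurst receive the extra seats.

Oakdale 5, Rivermont 8, Pinehurst 12, Claybrook 4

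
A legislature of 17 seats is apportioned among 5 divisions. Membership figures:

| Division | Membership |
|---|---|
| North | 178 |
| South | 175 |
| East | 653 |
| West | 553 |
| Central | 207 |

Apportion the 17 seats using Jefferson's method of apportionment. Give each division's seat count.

Standard divisor 1766/17 ≈ 103.882; standard quotas: North 1.713, South 1.685, East 6.286, West 5.323, Central 1.993.
Rounding down gives 1, 1, 6, 5, 1 = 14 seats, so the divisor must be adjusted.
With modified divisor 90: modified quotas North 1.978, South 1.944, East 7.256, West 6.144, Central 2.300.
Rounding down: North 1, South 1, East 7, West 6, Central 2 (total 17).

North: 1, South: 1, East: 7, West: 6, Central: 2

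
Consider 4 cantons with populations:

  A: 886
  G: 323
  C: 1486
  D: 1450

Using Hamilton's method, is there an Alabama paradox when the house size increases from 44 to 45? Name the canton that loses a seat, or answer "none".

At 44 seats: A 9, G 4, C 16, D 15.
At 45 seats: A 10, G 3, C 16, D 16.
G drops from 4 to 3.

G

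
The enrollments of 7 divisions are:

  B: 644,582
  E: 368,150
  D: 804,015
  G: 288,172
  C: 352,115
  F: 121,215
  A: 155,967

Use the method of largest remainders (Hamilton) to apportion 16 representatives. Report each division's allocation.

The standard divisor is 2734216/16 ≈ 170888.5.
Standard quotas: B 3.7719, E 2.1543, D 4.7049, G 1.6863, C 2.0605, F 0.7093, A 0.9127.
Lower quotas: B 3, E 2, D 4, G 1, C 2, F 0, A 0 (sum 12, leaving 4 seats).
Remainders in descending order: A 0.9127, B 0.7719, F 0.7093, D 0.7049, G 0.6863, E 0.1543, C 0.0605.
The surplus seats go to A, B, F, D.

B: 4, E: 2, D: 5, G: 1, C: 2, F: 1, A: 1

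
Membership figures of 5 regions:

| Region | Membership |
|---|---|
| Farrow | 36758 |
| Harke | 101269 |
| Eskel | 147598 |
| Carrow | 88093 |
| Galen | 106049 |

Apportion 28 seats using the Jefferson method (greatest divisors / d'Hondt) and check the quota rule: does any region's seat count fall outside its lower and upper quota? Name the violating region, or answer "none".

none

Standard quotas: Farrow 2.145, Harke 5.910, Eskel 8.614, Carrow 5.141, Galen 6.189.
Jefferson allocation: Farrow 2, Harke 6, Eskel 9, Carrow 5, Galen 6.
Every allocation lies between the lower and upper quota.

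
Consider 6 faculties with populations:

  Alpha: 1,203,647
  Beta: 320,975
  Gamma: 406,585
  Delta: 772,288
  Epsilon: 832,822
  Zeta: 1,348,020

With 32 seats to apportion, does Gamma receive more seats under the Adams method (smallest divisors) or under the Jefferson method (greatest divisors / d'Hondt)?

Adams: Alpha 8, Beta 2, Gamma 3, Delta 5, Epsilon 5, Zeta 9.
Jefferson: Alpha 8, Beta 2, Gamma 2, Delta 5, Epsilon 6, Zeta 9.
Gamma gets 3 under Adams and 2 under Jefferson.

Adams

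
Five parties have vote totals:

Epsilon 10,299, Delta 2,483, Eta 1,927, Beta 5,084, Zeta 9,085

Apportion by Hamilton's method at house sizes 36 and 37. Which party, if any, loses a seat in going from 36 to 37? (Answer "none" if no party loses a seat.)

Eta

At 36 seats: Epsilon 13, Delta 3, Eta 3, Beta 6, Zeta 11.
At 37 seats: Epsilon 13, Delta 3, Eta 2, Beta 7, Zeta 12.
Eta drops from 3 to 2.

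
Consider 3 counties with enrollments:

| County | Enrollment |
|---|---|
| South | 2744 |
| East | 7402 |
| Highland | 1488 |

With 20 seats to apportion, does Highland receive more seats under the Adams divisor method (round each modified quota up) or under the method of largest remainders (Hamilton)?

Adams: South 5, East 12, Highland 3.
Hamilton: South 5, East 13, Highland 2.
Highland gets 3 under Adams and 2 under Hamilton.

Adams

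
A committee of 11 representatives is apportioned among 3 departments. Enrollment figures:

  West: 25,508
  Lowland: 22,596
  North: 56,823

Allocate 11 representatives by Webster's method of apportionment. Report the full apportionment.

Standard divisor 104927/11 ≈ 9538.818; standard quotas: West 2.674, Lowland 2.369, North 5.957.
Rounding to the nearest integer gives West 3, Lowland 2, North 6 — total 11, matching the house size, so no adjustment is needed.

West 3, Lowland 2, North 6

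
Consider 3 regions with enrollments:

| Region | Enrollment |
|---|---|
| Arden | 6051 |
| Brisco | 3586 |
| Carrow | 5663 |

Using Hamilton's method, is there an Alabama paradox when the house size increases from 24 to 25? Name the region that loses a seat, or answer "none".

At 24 seats: Arden 9, Brisco 6, Carrow 9.
At 25 seats: Arden 10, Brisco 6, Carrow 9.
No region's allocation decreased.

none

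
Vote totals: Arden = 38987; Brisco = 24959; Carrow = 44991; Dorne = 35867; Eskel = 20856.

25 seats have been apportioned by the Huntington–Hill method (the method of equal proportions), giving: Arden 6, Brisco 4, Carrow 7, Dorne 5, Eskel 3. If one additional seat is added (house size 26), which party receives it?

Priority for the next seat is population ÷ (√(s·(s+1))).
Priorities: Arden 6015.825, Brisco 5581.002, Carrow 6012.175, Dorne 6548.388, Eskel 6020.609.
Highest priority: Dorne.

Dorne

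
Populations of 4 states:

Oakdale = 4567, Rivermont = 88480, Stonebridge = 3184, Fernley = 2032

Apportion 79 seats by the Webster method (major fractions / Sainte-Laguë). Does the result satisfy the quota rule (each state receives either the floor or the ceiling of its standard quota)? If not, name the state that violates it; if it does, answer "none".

Standard quotas: Oakdale 3.672, Rivermont 71.135, Stonebridge 2.560, Fernley 1.634.
Webster allocation: Oakdale 4, Rivermont 70, Stonebridge 3, Fernley 2.
Rivermont has quota 71.135 (lower 71, upper 72) but receives 70 — outside the quota interval.

Rivermont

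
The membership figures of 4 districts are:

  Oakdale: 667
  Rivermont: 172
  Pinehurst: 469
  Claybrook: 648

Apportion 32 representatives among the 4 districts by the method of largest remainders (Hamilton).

Oakdale: 11, Rivermont: 3, Pinehurst: 8, Claybrook: 10

The standard divisor is 1956/32 ≈ 61.125.
Standard quotas: Oakdale 10.912, Rivermont 2.814, Pinehurst 7.673, Claybrook 10.601.
Lower quotas: Oakdale 10, Rivermont 2, Pinehurst 7, Claybrook 10 (sum 29, leaving 3 seats).
Remainders in descending order: Oakdale 0.912, Rivermont 0.814, Pinehurst 0.673, Claybrook 0.601.
The surplus seats go to Oakdale, Rivermont, Pinehurst.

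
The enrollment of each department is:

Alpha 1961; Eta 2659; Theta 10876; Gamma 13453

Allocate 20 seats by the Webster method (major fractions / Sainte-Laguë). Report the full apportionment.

Standard divisor 28949/20 ≈ 1447.45; standard quotas: Alpha 1.355, Eta 1.837, Theta 7.514, Gamma 9.294.
Rounding to the nearest integer gives Alpha 1, Eta 2, Theta 8, Gamma 9 — total 20, matching the house size, so no adjustment is needed.

Alpha=1, Eta=2, Theta=8, Gamma=9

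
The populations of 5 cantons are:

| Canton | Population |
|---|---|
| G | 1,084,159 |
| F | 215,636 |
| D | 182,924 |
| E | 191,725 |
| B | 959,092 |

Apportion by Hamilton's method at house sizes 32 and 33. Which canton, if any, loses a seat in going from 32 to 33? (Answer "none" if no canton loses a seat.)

At 32 seats: G 13, F 3, D 2, E 2, B 12.
At 33 seats: G 14, F 3, D 2, E 2, B 12.
No canton's allocation decreased.

none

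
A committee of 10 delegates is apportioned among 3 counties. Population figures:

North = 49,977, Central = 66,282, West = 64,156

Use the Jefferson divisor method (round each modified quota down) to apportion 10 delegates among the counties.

North=3, Central=4, West=3

Standard divisor 180415/10 ≈ 18041.5; standard quotas: North 2.770, Central 3.674, West 3.556.
Rounding down gives 2, 3, 3 = 8 seats, so the divisor must be adjusted.
With modified divisor 16300: modified quotas North 3.066, Central 4.066, West 3.936.
Rounding down: North 3, Central 4, West 3 (total 10).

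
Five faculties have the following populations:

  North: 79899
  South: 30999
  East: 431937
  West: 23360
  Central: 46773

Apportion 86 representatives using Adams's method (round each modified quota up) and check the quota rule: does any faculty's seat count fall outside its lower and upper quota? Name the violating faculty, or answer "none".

Standard quotas: North 11.210, South 4.349, East 60.601, West 3.277, Central 6.562.
Adams allocation: North 11, South 5, East 59, West 4, Central 7.
East has quota 60.601 (lower 60, upper 61) but receives 59 — outside the quota interval.

East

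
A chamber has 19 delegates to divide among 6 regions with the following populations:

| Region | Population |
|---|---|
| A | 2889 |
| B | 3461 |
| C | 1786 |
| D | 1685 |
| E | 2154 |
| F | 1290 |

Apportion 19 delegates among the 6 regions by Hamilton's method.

Total 13265; standard divisor 13265/19 ≈ 698.158.
Standard quotas: A 4.138, B 4.957, C 2.558, D 2.413, E 3.085, F 1.848.
Lower quotas: A 4, B 4, C 2, D 2, E 3, F 1 (sum 16, leaving 3 seats).
Remainders in descending order: B 0.957, F 0.848, C 0.558, D 0.413, A 0.138, E 0.085.
The surplus seats go to B, F, C.

A: 4, B: 5, C: 3, D: 2, E: 3, F: 2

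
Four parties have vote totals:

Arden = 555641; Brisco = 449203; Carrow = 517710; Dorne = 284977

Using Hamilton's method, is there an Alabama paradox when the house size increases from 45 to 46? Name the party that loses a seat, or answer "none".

At 45 seats: Arden 14, Brisco 11, Carrow 13, Dorne 7.
At 46 seats: Arden 14, Brisco 12, Carrow 13, Dorne 7.
No party's allocation decreased.

none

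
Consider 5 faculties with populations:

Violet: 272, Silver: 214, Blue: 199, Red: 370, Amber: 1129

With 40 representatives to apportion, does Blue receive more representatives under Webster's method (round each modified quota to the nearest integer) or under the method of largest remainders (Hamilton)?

Webster: Violet 5, Silver 4, Blue 4, Red 7, Amber 20.
Hamilton: Violet 5, Silver 4, Blue 3, Red 7, Amber 21.
Blue gets 4 under Webster and 3 under Hamilton.

Webster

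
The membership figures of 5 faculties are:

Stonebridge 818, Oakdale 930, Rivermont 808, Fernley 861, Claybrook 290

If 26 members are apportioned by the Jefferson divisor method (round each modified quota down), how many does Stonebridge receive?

Standard divisor 3707/26 ≈ 142.577; standard quotas: Stonebridge 5.737, Oakdale 6.523, Rivermont 5.667, Fernley 6.039, Claybrook 2.034.
Rounding down gives 5, 6, 5, 6, 2 = 24 seats, so the divisor must be adjusted.
With modified divisor 134: modified quotas Stonebridge 6.104, Oakdale 6.940, Rivermont 6.030, Fernley 6.425, Claybrook 2.164.
Rounding down: Stonebridge 6, Oakdale 6, Rivermont 6, Fernley 6, Claybrook 2 (total 26).
Stonebridge receives 6.

6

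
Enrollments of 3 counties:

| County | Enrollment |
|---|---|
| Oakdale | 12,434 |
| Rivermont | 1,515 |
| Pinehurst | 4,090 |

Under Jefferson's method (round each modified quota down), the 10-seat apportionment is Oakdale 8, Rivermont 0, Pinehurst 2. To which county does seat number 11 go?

Rivermont

Priority for the next seat is population ÷ (current seats + 1).
Priorities: Oakdale 1381.556, Rivermont 1515.000, Pinehurst 1363.333.
Highest priority: Rivermont.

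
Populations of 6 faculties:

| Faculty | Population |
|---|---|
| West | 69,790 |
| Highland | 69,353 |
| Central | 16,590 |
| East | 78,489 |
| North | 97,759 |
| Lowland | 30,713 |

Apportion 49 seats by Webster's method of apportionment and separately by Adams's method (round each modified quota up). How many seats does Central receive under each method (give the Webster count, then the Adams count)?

2 and 3

Webster: West 10, Highland 9, Central 2, East 11, North 13, Lowland 4.
Adams: West 9, Highland 9, Central 3, East 11, North 13, Lowland 4.
Central gets 2 under Webster and 3 under Adams.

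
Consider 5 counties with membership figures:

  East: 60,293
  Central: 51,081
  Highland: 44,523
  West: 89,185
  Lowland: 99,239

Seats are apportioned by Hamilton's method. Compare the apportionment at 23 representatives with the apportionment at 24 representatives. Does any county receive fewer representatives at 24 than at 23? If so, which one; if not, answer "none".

At 23 seats: East 4, Central 3, Highland 3, West 6, Lowland 7.
At 24 seats: East 4, Central 4, Highland 3, West 6, Lowland 7.
No county's allocation decreased.

none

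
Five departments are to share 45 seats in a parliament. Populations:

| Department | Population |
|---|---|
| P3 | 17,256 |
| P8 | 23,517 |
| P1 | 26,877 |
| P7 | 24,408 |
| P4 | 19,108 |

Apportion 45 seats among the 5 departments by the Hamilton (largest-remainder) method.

The standard divisor is 111166/45 ≈ 2470.356.
Standard quotas: P3 6.9852, P8 9.5197, P1 10.8798, P7 9.8804, P4 7.7349.
Lower quotas: P3 6, P8 9, P1 10, P7 9, P4 7 (sum 41, leaving 4 seats).
Remainders in descending order: P3 0.9852, P7 0.8804, P1 0.8798, P4 0.7349, P8 0.5197.
Largest remainders: P3, P7, P1, P4 receive the extra seats.

P3=7; P8=9; P1=11; P7=10; P4=8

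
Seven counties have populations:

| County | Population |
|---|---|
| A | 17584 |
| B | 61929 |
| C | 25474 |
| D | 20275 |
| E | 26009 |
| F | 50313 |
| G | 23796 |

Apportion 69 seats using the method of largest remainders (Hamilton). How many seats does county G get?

Standard divisor: 225380 ÷ 69 ≈ 3266.377.
Standard quotas: A 5.3833, B 18.9595, C 7.7989, D 6.2072, E 7.9626, F 15.4033, G 7.2851.
Lower quotas: A 5, B 18, C 7, D 6, E 7, F 15, G 7 (sum 65, leaving 4 seats).
Remainders in descending order: E 0.9626, B 0.9595, C 0.7989, F 0.4033, A 0.3833, G 0.2851, D 0.2072.
Largest remainders: E, B, C, F receive the extra seats.
G receives 7.

7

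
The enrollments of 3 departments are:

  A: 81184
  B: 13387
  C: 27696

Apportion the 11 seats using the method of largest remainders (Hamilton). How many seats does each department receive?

Standard divisor: 122267 ÷ 11 ≈ 11115.182.
Standard quotas: A 7.3039, B 1.2044, C 2.4917.
Lower quotas: A 7, B 1, C 2 (sum 10, leaving 1 seat).
Remainders in descending order: C 0.4917, A 0.3039, B 0.2044.
The surplus seat goes to C.

A: 7; B: 1; C: 3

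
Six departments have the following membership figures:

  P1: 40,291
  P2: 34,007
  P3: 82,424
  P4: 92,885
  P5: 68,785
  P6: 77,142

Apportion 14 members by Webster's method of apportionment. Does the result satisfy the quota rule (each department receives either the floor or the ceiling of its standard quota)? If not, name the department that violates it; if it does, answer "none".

none

Standard quotas: P1 1.426, P2 1.204, P3 2.917, P4 3.288, P5 2.435, P6 2.730.
Webster allocation: P1 1, P2 1, P3 3, P4 3, P5 3, P6 3.
Every allocation lies between the lower and upper quota.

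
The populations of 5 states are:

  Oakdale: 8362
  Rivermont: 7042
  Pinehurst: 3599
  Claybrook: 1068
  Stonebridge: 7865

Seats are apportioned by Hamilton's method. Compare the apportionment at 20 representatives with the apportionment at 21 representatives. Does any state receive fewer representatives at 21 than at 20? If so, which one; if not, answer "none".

At 20 seats: Oakdale 6, Rivermont 5, Pinehurst 2, Claybrook 1, Stonebridge 6.
At 21 seats: Oakdale 6, Rivermont 5, Pinehurst 3, Claybrook 1, Stonebridge 6.
No state's allocation decreased.

none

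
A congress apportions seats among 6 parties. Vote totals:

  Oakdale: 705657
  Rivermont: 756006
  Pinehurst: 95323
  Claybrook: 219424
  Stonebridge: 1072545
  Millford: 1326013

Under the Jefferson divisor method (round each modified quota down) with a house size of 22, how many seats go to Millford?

7

Standard divisor 4174968/22 ≈ 189771.273; standard quotas: Oakdale 3.718, Rivermont 3.984, Pinehurst 0.502, Claybrook 1.156, Stonebridge 5.652, Millford 6.987.
Rounding down gives 3, 3, 0, 1, 5, 6 = 18 seats, so the divisor must be adjusted.
With modified divisor 171100: modified quotas Oakdale 4.124, Rivermont 4.419, Pinehurst 0.557, Claybrook 1.282, Stonebridge 6.269, Millford 7.750.
Rounding down: Oakdale 4, Rivermont 4, Pinehurst 0, Claybrook 1, Stonebridge 6, Millford 7 (total 22).
Millford receives 7.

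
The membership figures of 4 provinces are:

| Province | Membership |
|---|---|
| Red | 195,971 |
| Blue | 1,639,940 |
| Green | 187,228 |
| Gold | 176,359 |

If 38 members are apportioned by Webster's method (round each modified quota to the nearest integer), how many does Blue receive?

29

Standard divisor 2199498/38 ≈ 57881.526; standard quotas: Red 3.386, Blue 28.333, Green 3.235, Gold 3.047.
Rounding to the nearest integer gives 3, 28, 3, 3 = 37 seats, so the divisor must be adjusted.
With modified divisor 56800: modified quotas Red 3.450, Blue 28.872, Green 3.296, Gold 3.105.
Rounding to the nearest integer: Red 3, Blue 29, Green 3, Gold 3 (total 38).
Blue receives 29.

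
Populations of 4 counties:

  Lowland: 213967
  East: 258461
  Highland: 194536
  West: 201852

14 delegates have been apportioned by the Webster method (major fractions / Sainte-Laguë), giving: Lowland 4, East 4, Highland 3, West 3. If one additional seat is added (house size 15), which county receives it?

Priority for the next seat is population ÷ (current seats + 0.5).
Priorities: Lowland 47548.222, East 57435.778, Highland 55581.714, West 57672.000.
Highest priority: West.

West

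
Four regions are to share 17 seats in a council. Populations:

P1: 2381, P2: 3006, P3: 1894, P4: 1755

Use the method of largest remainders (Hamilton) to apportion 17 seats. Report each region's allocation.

The standard divisor is 9036/17 ≈ 531.529.
Standard quotas: P1 4.480, P2 5.655, P3 3.563, P4 3.302.
Lower quotas: P1 4, P2 5, P3 3, P4 3 (sum 15, leaving 2 seats).
Remainders in descending order: P2 0.655, P3 0.563, P1 0.480, P4 0.302.
Largest remainders: P2, P3 receive the extra seats.

P1: 4, P2: 6, P3: 4, P4: 3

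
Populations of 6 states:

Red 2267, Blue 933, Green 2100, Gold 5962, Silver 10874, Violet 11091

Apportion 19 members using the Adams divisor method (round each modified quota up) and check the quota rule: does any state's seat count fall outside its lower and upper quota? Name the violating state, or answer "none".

Standard quotas: Red 1.296, Blue 0.534, Green 1.201, Gold 3.409, Silver 6.218, Violet 6.342.
Adams allocation: Red 2, Blue 1, Green 1, Gold 3, Silver 6, Violet 6.
Every allocation lies between the lower and upper quota.

none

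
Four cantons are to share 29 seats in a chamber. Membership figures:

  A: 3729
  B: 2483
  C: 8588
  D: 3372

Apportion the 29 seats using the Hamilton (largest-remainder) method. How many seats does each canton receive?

A 6, B 4, C 14, D 5

Standard divisor: 18172 ÷ 29 ≈ 626.621.
Standard quotas: A 5.9510, B 3.9625, C 13.7053, D 5.3812.
Lower quotas: A 5, B 3, C 13, D 5 (sum 26, leaving 3 seats).
Remainders in descending order: B 0.9625, A 0.9510, C 0.7053, D 0.3812.
The surplus seats go to B, A, C.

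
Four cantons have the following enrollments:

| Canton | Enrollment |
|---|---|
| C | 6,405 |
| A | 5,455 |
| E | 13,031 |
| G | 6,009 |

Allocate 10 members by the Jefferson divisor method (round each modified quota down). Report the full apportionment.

C 2, A 2, E 4, G 2

Standard divisor 30900/10 ≈ 3090; standard quotas: C 2.073, A 1.765, E 4.217, G 1.945.
Rounding down gives 2, 1, 4, 1 = 8 seats, so the divisor must be adjusted.
With modified divisor 2700: modified quotas C 2.372, A 2.020, E 4.826, G 2.226.
Rounding down: C 2, A 2, E 4, G 2 (total 10).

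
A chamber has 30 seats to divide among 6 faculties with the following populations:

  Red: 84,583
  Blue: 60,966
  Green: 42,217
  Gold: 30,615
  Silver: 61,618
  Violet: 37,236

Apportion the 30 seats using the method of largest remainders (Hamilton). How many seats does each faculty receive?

Red=8; Blue=6; Green=4; Gold=3; Silver=6; Violet=3

Standard divisor: 317235 ÷ 30 ≈ 10574.5.
Standard quotas: Red 7.9988, Blue 5.7654, Green 3.9923, Gold 2.8952, Silver 5.8270, Violet 3.5213.
Lower quotas: Red 7, Blue 5, Green 3, Gold 2, Silver 5, Violet 3 (sum 25, leaving 5 seats).
Remainders in descending order: Red 0.9988, Green 0.9923, Gold 0.8952, Silver 0.8270, Blue 0.7654, Violet 0.5213.
The surplus seats go to Red, Green, Gold, Silver, Blue.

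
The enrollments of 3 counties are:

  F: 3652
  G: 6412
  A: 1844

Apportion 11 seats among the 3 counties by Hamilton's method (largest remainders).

F=3, G=6, A=2

Total 11908; standard divisor 11908/11 ≈ 1082.545.
Standard quotas: F 3.3735, G 5.9231, A 1.7034.
Lower quotas: F 3, G 5, A 1 (sum 9, leaving 2 seats).
Remainders in descending order: G 0.9231, A 0.7034, F 0.3735.
The surplus seats go to G, A.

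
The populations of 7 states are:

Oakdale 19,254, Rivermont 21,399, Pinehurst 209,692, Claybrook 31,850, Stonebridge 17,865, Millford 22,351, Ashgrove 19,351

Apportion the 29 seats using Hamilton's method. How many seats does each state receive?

Oakdale 1; Rivermont 2; Pinehurst 18; Claybrook 3; Stonebridge 1; Millford 2; Ashgrove 2

Total 341762; standard divisor 341762/29 ≈ 11784.897.
Standard quotas: Oakdale 1.6338, Rivermont 1.8158, Pinehurst 17.7933, Claybrook 2.7026, Stonebridge 1.5159, Millford 1.8966, Ashgrove 1.6420.
Lower quotas: Oakdale 1, Rivermont 1, Pinehurst 17, Claybrook 2, Stonebridge 1, Millford 1, Ashgrove 1 (sum 24, leaving 5 seats).
Remainders in descending order: Millford 0.8966, Rivermont 0.8158, Pinehurst 0.7933, Claybrook 0.7026, Ashgrove 0.6420, Oakdale 0.6338, Stonebridge 0.5159.
Largest remainders: Millford, Rivermont, Pinehurst, Claybrook, Ashgrove receive the extra seats.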